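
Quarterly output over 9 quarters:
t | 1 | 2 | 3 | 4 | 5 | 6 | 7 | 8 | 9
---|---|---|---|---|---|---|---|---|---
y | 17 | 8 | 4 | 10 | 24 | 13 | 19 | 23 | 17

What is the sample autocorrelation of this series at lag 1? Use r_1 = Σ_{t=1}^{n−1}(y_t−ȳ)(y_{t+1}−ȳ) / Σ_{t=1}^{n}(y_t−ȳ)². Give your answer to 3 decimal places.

0.258

Mean ȳ = (17 + 8 + 4 + 10 + 24 + 13 + 19 + 23 + 17)/9 = 15.0000
Numerator Σ_{t=1}^{8}(y_t−ȳ)(y_{t+1}−ȳ) = 95.0000
Denominator Σ(y_t−ȳ)² = 368.0000
r_1 = 95.0000 / 368.0000 = 0.258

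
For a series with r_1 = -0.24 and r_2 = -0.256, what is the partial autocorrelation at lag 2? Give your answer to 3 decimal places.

-0.333

φ_{22} = (r_2 − r_1²) / (1 − r_1²)
r_1² = (-0.24)² = 0.0576
Numerator = -0.256 − 0.0576 = -0.3136; denominator = 1 − 0.0576 = 0.9424
φ_{22} = -0.3136 / 0.9424 = -0.333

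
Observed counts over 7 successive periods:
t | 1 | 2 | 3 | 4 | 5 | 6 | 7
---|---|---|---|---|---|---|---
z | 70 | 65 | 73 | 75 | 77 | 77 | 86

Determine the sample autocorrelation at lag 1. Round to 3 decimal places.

0.364

Mean z̄ = (70 + 65 + 73 + 75 + 77 + 77 + 86)/7 = 74.7143
Deviations from mean: -4.7143, -9.7143, -1.7143, 0.2857, 2.2857, 2.2857, 11.2857
Σ(z_t−z̄)(z_{t+1}−z̄) = (45.7959) + (16.6531) + (-0.4898) + (0.6531) + (5.2245) + (25.7959) = 93.6327
Denominator Σ(z_t−z̄)² = 257.4286
r_1 = 93.6327 / 257.4286 = 0.364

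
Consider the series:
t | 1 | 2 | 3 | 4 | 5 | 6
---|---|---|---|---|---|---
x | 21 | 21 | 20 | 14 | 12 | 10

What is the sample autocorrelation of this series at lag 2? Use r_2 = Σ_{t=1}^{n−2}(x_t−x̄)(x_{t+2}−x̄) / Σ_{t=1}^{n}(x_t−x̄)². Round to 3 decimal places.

0.042

Mean x̄ = (21 + 21 + 20 + 14 + 12 + 10)/6 = 16.3333
Deviations from mean: 4.6667, 4.6667, 3.6667, -2.3333, -4.3333, -6.3333
Σ(x_t−x̄)(x_{t+2}−x̄) = (17.1111) + (-10.8889) + (-15.8889) + (14.7778) = 5.1111
Denominator Σ(x_t−x̄)² = 121.3333
r_2 = 5.1111 / 121.3333 = 0.042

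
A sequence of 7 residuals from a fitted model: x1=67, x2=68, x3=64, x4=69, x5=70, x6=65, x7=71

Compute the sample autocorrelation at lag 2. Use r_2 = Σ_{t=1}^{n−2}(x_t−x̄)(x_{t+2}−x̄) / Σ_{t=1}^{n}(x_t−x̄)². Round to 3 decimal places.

-0.037

Mean x̄ = (67 + 68 + 64 + 69 + 70 + 65 + 71)/7 = 67.7143
Deviations from mean: -0.7143, 0.2857, -3.7143, 1.2857, 2.2857, -2.7143, 3.2857
Σ(x_t−x̄)(x_{t+2}−x̄) = (2.6531) + (0.3673) + (-8.4898) + (-3.4898) + (7.5102) = -1.4490
Denominator Σ(x_t−x̄)² = 39.4286
r_2 = -1.4490 / 39.4286 = -0.037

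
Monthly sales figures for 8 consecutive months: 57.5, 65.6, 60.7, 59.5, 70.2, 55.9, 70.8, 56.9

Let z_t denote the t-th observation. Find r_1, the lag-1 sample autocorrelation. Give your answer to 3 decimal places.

-0.756

Mean z̄ = (57.5 + 65.6 + 60.7 + 59.5 + 70.2 + 55.9 + 70.8 + 56.9)/8 = 62.1375
Deviations from mean: -4.6375, 3.4625, -1.4375, -2.6375, 8.0625, -6.2375, 8.6625, -5.2375
Numerator Σ_{t=1}^{7}(z_t−z̄)(z_{t+1}−z̄) = -188.2002
Denominator Σ(z_t−z̄)² = 248.8988
r_1 = -188.2002 / 248.8988 = -0.756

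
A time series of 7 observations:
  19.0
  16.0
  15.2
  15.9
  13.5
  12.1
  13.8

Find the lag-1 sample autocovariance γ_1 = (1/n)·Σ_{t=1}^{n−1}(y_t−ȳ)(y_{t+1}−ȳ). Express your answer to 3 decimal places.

1.574

Mean ȳ = (19.0 + 16.0 + 15.2 + 15.9 + 13.5 + 12.1 + 13.8)/7 = 15.0714
Σ_{t=1}^{6}(y_t−ȳ)(y_{t+1}−ȳ) = 11.0192
γ_1 = 11.0192 / 7 = 1.574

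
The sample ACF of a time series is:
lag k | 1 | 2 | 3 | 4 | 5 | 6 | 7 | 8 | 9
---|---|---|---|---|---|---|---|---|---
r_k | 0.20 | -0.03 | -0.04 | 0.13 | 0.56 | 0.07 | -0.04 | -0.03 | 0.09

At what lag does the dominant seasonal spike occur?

5

The largest autocorrelation is r_5 = 0.56; the remaining lags stay at or below 0.20.
The dominant spike at lag 5 indicates a seasonal period of 5.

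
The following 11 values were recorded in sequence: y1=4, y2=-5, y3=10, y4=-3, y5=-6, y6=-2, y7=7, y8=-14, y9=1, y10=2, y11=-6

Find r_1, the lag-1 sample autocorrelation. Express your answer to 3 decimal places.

Mean ȳ = (4 − 5 + 10 − 3 − 6 − 2 + 7 − 14 + 1 + 2 − 6)/11 = -1.0909
Numerator Σ_{t=1}^{10}(y_t−ȳ)(y_{t+1}−ȳ) = -218.0992
Denominator Σ(y_t−ȳ)² = 462.9091
r_1 = -218.0992 / 462.9091 = -0.471

-0.471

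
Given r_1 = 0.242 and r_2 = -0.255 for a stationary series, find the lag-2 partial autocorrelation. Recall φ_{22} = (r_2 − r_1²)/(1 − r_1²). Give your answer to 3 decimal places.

-0.333

φ_{22} = (r_2 − r_1²) / (1 − r_1²)
r_1² = (0.242)² = 0.058564
Numerator = -0.255 − 0.0586 = -0.3136; denominator = 1 − 0.0586 = 0.9414
φ_{22} = -0.3136 / 0.9414 = -0.333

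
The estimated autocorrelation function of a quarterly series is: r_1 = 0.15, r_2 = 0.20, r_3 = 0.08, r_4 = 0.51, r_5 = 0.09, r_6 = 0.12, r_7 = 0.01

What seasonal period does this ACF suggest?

4

The largest autocorrelation is r_4 = 0.51; the remaining lags stay at or below 0.20.
The dominant spike at lag 4 indicates a seasonal period of 4.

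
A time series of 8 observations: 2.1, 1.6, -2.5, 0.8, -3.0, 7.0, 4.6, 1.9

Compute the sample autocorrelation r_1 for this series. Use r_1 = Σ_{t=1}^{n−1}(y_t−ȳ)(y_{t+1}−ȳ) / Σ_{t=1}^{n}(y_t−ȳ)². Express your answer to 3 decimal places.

-0.011

Mean ȳ = (2.1 + 1.6 − 2.5 + 0.8 − 3.0 + 7.0 + 4.6 + 1.9)/8 = 1.5625
Σ(y_t−ȳ)(y_{t+1}−ȳ) = (0.0202) + (-0.1523) + (3.0977) + (3.4789) + (-24.8086) + (16.5164) + (1.0252) = -0.8227
Denominator Σ(y_t−ȳ)² = 77.0988
r_1 = -0.8227 / 77.0988 = -0.011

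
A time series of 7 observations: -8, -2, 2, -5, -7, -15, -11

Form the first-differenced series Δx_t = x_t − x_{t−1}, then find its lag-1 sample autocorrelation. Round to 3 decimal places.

-0.069

First differences Δx: 6, 4, -7, -2, -8, 4
Mean of differences = -0.5000
Numerator Σ(Δx_t−Δx̄)(Δx_{t+1}−Δx̄) = -12.7500
Denominator Σ(Δx_t−Δx̄)² = 183.5000
r_1(Δx) = -12.7500 / 183.5000 = -0.069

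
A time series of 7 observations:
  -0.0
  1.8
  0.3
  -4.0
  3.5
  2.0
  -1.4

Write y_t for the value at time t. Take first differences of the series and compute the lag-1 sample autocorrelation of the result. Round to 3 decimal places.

First differences Δy: 1.8, -1.5, -4.3, 7.5, -1.5, -3.4
Mean of differences = -0.2333
Numerator Σ(Δy_t−Δȳ)(Δy_{t+1}−Δȳ) = -34.6578
Denominator Σ(Δy_t−Δȳ)² = 93.7133
r_1(Δy) = -34.6578 / 93.7133 = -0.370

-0.370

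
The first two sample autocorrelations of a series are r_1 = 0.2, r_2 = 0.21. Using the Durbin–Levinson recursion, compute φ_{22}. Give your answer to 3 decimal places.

φ_{22} = (r_2 − r_1²) / (1 − r_1²)
r_1² = (0.2)² = 0.04
Numerator = 0.21 − 0.0400 = 0.1700; denominator = 1 − 0.0400 = 0.9600
φ_{22} = 0.1700 / 0.9600 = 0.177

0.177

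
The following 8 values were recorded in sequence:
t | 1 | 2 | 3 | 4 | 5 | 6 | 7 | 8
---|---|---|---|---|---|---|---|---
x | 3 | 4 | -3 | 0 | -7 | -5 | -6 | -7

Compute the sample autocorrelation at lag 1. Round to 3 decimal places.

Mean x̄ = (3 + 4 − 3 + 0 − 7 − 5 − 6 − 7)/8 = -2.6250
Deviations from mean: 5.6250, 6.6250, -0.3750, 2.6250, -4.3750, -2.3750, -3.3750, -4.3750
Σ(x_t−x̄)(x_{t+1}−x̄) = (37.2656) + (-2.4844) + (-0.9844) + (-11.4844) + (10.3906) + (8.0156) + (14.7656) = 55.4844
Denominator Σ(x_t−x̄)² = 137.8750
r_1 = 55.4844 / 137.8750 = 0.402

0.402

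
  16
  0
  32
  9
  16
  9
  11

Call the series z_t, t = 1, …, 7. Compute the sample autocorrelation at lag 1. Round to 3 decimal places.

Mean z̄ = (16 + 0 + 32 + 9 + 16 + 9 + 11)/7 = 13.2857
Deviations from mean: 2.7143, -13.2857, 18.7143, -4.2857, 2.7143, -4.2857, -2.2857
Numerator Σ_{t=1}^{6}(z_t−z̄)(z_{t+1}−z̄) = -378.3673
Denominator Σ(z_t−z̄)² = 583.4286
r_1 = -378.3673 / 583.4286 = -0.649

-0.649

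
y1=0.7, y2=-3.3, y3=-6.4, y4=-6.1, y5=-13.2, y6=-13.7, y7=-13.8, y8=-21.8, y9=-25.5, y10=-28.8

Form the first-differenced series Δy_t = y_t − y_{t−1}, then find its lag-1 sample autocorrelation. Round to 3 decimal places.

-0.410

First differences Δy: -4.0, -3.1, 0.3, -7.1, -0.5, -0.1, -8.0, -3.7, -3.3
Mean of differences = -3.2778
Numerator Σ(Δy_t−Δȳ)(Δy_{t+1}−Δȳ) = -27.9605
Denominator Σ(Δy_t−Δȳ)² = 68.2556
r_1(Δy) = -27.9605 / 68.2556 = -0.410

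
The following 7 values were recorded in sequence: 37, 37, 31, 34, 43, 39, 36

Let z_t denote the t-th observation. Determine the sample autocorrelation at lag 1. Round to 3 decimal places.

Mean z̄ = (37 + 37 + 31 + 34 + 43 + 39 + 36)/7 = 36.7143
Deviations from mean: 0.2857, 0.2857, -5.7143, -2.7143, 6.2857, 2.2857, -0.7143
Σ(z_t−z̄)(z_{t+1}−z̄) = (0.0816) + (-1.6327) + (15.5102) + (-17.0612) + (14.3673) + (-1.6327) = 9.6327
Denominator Σ(z_t−z̄)² = 85.4286
r_1 = 9.6327 / 85.4286 = 0.113

0.113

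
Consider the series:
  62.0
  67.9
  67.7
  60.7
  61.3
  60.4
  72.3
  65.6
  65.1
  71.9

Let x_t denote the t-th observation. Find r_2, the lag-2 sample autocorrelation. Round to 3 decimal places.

-0.199

Mean x̄ = (62.0 + 67.9 + 67.7 + 60.7 + 61.3 + 60.4 + 72.3 + 65.6 + 65.1 + 71.9)/10 = 65.4900
Numerator Σ_{t=1}^{8}(x_t−x̄)(x_{t+2}−x̄) = -35.1802
Denominator Σ(x_t−x̄)² = 176.9090
r_2 = -35.1802 / 176.9090 = -0.199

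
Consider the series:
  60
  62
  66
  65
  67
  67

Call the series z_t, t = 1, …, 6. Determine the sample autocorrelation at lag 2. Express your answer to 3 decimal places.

-0.072

Mean z̄ = (60 + 62 + 66 + 65 + 67 + 67)/6 = 64.5000
Deviations from mean: -4.5000, -2.5000, 1.5000, 0.5000, 2.5000, 2.5000
Σ(z_t−z̄)(z_{t+2}−z̄) = (-6.7500) + (-1.2500) + (3.7500) + (1.2500) = -3.0000
Denominator Σ(z_t−z̄)² = 41.5000
r_2 = -3.0000 / 41.5000 = -0.072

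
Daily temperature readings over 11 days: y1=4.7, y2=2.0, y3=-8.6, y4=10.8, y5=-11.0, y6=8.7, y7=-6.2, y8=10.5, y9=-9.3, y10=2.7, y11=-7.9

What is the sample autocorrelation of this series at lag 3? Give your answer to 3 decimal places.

-0.565

Mean ȳ = (4.7 + 2.0 − 8.6 + 10.8 − 11.0 + 8.7 − 6.2 + 10.5 − 9.3 + 2.7 − 7.9)/11 = -0.3273
Numerator Σ_{t=1}^{8}(y_t−ȳ)(y_{t+3}−ȳ) = -405.2522
Denominator Σ(y_t−ȳ)² = 717.0818
r_3 = -405.2522 / 717.0818 = -0.565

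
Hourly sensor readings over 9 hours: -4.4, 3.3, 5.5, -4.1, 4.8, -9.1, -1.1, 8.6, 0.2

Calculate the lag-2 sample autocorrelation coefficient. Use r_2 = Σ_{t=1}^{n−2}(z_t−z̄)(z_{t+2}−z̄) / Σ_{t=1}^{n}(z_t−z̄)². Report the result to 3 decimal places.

Mean z̄ = (-4.4 + 3.3 + 5.5 − 4.1 + 4.8 − 9.1 − 1.1 + 8.6 + 0.2)/9 = 0.4111
Σ(z_t−z̄)(z_{t+2}−z̄) = (-24.4832) + (-13.0321) + (22.3346) + (42.9057) + (-6.6321) + (-77.8854) + (0.3190) = -56.4736
Denominator Σ(z_t−z̄)² = 256.8489
r_2 = -56.4736 / 256.8489 = -0.220

-0.220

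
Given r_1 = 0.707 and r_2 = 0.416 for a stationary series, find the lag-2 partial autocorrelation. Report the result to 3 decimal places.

φ_{22} = (r_2 − r_1²) / (1 − r_1²)
r_1² = (0.707)² = 0.499849
Numerator = 0.416 − 0.4998 = -0.0838; denominator = 1 − 0.4998 = 0.5002
φ_{22} = -0.0838 / 0.5002 = -0.168

-0.168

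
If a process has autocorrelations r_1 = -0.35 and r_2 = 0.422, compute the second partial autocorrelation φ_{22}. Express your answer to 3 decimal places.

0.341

φ_{22} = (r_2 − r_1²) / (1 − r_1²)
r_1² = (-0.35)² = 0.1225
Numerator = 0.422 − 0.1225 = 0.2995; denominator = 1 − 0.1225 = 0.8775
φ_{22} = 0.2995 / 0.8775 = 0.341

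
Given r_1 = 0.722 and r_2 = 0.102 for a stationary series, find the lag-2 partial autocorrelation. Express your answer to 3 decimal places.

φ_{22} = (r_2 − r_1²) / (1 − r_1²)
r_1² = (0.722)² = 0.521284
Numerator = 0.102 − 0.5213 = -0.4193; denominator = 1 − 0.5213 = 0.4787
φ_{22} = -0.4193 / 0.4787 = -0.876

-0.876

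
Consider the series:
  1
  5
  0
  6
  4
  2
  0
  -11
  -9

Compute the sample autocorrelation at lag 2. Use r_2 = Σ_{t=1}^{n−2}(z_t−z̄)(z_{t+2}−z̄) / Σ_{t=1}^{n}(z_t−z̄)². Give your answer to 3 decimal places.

Mean z̄ = (1 + 5 + 0 + 6 + 4 + 2 + 0 − 11 − 9)/9 = -0.2222
Σ(z_t−z̄)(z_{t+2}−z̄) = (0.2716) + (32.4938) + (0.9383) + (13.8272) + (0.9383) + (-23.9506) + (-1.9506) = 22.5679
Denominator Σ(z_t−z̄)² = 283.5556
r_2 = 22.5679 / 283.5556 = 0.080

0.080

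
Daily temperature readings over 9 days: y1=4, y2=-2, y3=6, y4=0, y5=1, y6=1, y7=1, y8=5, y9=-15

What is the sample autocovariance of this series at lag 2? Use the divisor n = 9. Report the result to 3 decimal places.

2.219

Mean ȳ = (4 − 2 + 6 + 0 + 1 + 1 + 1 + 5 − 15)/9 = 0.1111
Σ_{t=1}^{7}(y_t−ȳ)(y_{t+2}−ȳ) = 19.9753
γ_2 = 19.9753 / 9 = 2.219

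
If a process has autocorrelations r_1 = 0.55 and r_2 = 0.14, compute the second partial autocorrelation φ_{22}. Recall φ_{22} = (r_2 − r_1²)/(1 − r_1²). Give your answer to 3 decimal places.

φ_{22} = (r_2 − r_1²) / (1 − r_1²)
r_1² = (0.55)² = 0.3025
Numerator = 0.14 − 0.3025 = -0.1625; denominator = 1 − 0.3025 = 0.6975
φ_{22} = -0.1625 / 0.6975 = -0.233

-0.233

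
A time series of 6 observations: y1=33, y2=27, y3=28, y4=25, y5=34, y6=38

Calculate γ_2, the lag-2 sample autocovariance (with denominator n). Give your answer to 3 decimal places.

Mean ȳ = (33 + 27 + 28 + 25 + 34 + 38)/6 = 30.8333
Σ_{t=1}^{4}(y_t−ȳ)(y_{t+2}−ȳ) = -34.5556
γ_2 = -34.5556 / 6 = -5.759

-5.759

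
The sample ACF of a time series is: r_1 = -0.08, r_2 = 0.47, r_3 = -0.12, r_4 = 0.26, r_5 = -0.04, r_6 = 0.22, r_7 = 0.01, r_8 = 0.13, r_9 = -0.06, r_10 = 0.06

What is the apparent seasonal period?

2

The largest autocorrelation is r_2 = 0.47, with weaker echoes at lags 4 (0.26) and 6 (0.22); the remaining lags stay at or below 0.13.
The dominant spike at lag 2 indicates a seasonal period of 2.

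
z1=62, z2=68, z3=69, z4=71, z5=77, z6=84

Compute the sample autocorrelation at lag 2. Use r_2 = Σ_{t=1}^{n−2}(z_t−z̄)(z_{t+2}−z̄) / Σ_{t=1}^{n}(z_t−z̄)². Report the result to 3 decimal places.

Mean z̄ = (62 + 68 + 69 + 71 + 77 + 84)/6 = 71.8333
Deviations from mean: -9.8333, -3.8333, -2.8333, -0.8333, 5.1667, 12.1667
Numerator Σ_{t=1}^{4}(z_t−z̄)(z_{t+2}−z̄) = 6.2778
Denominator Σ(z_t−z̄)² = 294.8333
r_2 = 6.2778 / 294.8333 = 0.021

0.021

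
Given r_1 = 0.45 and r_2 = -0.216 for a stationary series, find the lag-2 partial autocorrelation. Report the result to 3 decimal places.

φ_{22} = (r_2 − r_1²) / (1 − r_1²)
r_1² = (0.45)² = 0.2025
Numerator = -0.216 − 0.2025 = -0.4185; denominator = 1 − 0.2025 = 0.7975
φ_{22} = -0.4185 / 0.7975 = -0.525

-0.525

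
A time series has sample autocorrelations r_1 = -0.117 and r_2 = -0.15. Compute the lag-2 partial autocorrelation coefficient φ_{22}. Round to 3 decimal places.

-0.166

φ_{22} = (r_2 − r_1²) / (1 − r_1²)
r_1² = (-0.117)² = 0.013689
Numerator = -0.15 − 0.0137 = -0.1637; denominator = 1 − 0.0137 = 0.9863
φ_{22} = -0.1637 / 0.9863 = -0.166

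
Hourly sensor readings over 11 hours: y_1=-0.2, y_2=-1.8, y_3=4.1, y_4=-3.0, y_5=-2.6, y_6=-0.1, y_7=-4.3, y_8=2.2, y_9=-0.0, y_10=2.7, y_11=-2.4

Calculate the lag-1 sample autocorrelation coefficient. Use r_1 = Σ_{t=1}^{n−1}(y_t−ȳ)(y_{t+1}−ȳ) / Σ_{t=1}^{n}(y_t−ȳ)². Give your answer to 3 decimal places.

-0.408

Mean ȳ = (-0.2 − 1.8 + 4.1 − 3.0 − 2.6 − 0.1 − 4.3 + 2.2 − 0.0 + 2.7 − 2.4)/11 = -0.4909
Numerator Σ_{t=1}^{10}(y_t−ȳ)(y_{t+1}−ȳ) = -28.3855
Denominator Σ(y_t−ȳ)² = 69.5891
r_1 = -28.3855 / 69.5891 = -0.408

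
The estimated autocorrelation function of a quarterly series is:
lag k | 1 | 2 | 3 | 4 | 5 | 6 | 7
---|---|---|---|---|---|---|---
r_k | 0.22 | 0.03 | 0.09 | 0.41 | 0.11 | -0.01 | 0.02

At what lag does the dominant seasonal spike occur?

4

The largest autocorrelation is r_4 = 0.41; the remaining lags stay at or below 0.22. The elevated value at lag 1 (0.22), dropping to 0.03 at lag 2, reflects decaying short-term dependence rather than seasonality.
The dominant spike at lag 4 indicates a seasonal period of 4.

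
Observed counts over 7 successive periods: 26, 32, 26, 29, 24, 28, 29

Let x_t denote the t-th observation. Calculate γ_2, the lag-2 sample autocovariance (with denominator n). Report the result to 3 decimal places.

Mean x̄ = (26 + 32 + 26 + 29 + 24 + 28 + 29)/7 = 27.7143
Deviations: -1.7143, 4.2857, -1.7143, 1.2857, -3.7143, 0.2857, 1.2857
Σ_{t=1}^{5}(x_t−x̄)(x_{t+2}−x̄) = 10.4082
γ_2 = 10.4082 / 7 = 1.487

1.487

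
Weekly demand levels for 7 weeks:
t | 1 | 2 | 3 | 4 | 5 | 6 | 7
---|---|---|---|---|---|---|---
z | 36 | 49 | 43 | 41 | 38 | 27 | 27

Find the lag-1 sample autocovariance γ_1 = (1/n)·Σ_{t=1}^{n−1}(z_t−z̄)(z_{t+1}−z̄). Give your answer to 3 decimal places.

Mean z̄ = (36 + 49 + 43 + 41 + 38 + 27 + 27)/7 = 37.2857
Σ_{t=1}^{6}(z_t−z̄)(z_{t+1}−z̄) = 174.2041
γ_1 = 174.2041 / 7 = 24.886

24.886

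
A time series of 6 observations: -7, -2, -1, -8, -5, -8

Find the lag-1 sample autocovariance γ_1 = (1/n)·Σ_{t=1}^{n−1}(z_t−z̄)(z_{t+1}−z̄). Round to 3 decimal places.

-0.894

Mean z̄ = (-7 − 2 − 1 − 8 − 5 − 8)/6 = -5.1667
Σ_{t=1}^{5}(z_t−z̄)(z_{t+1}−z̄) = -5.3611
γ_1 = -5.3611 / 6 = -0.894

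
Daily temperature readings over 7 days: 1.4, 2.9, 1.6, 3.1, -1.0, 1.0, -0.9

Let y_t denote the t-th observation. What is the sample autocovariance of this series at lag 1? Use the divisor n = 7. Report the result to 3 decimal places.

-0.210

Mean ȳ = (1.4 + 2.9 + 1.6 + 3.1 − 1.0 + 1.0 − 0.9)/7 = 1.1571
Σ_{t=1}^{6}(y_t−ȳ)(y_{t+1}−ȳ) = -1.4733
γ_1 = -1.4733 / 7 = -0.210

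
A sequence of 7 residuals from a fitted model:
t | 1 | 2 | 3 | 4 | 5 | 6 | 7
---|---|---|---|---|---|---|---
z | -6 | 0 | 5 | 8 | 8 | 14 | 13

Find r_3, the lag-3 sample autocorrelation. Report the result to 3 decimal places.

Mean z̄ = (-6 + 0 + 5 + 8 + 8 + 14 + 13)/7 = 6.0000
Numerator Σ_{t=1}^{4}(z_t−z̄)(z_{t+3}−z̄) = -30.0000
Denominator Σ(z_t−z̄)² = 302.0000
r_3 = -30.0000 / 302.0000 = -0.099

-0.099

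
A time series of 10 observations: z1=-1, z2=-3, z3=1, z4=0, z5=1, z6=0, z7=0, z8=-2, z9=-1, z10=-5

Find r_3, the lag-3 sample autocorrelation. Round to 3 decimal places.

-0.219

Mean z̄ = (-1 − 3 + 1 + 0 + 1 + 0 + 0 − 2 − 1 − 5)/10 = -1.0000
Σ(z_t−z̄)(z_{t+3}−z̄) = (0.0000) + (-4.0000) + (2.0000) + (1.0000) + (-2.0000) + (0.0000) + (-4.0000) = -7.0000
Denominator Σ(z_t−z̄)² = 32.0000
r_3 = -7.0000 / 32.0000 = -0.219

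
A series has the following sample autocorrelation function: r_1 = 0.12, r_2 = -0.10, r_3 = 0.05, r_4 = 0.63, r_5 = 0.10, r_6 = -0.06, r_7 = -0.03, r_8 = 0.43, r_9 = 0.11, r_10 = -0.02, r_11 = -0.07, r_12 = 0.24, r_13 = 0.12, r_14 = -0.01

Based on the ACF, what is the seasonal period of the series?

4

The largest autocorrelation is r_4 = 0.63, with weaker echoes at lags 8 (0.43) and 12 (0.24); the remaining lags stay at or below 0.12.
The dominant spike at lag 4 indicates a seasonal period of 4.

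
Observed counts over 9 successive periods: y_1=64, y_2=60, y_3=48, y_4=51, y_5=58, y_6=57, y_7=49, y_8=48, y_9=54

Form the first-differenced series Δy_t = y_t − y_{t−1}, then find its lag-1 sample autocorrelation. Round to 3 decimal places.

0.063

First differences Δy: -4, -12, 3, 7, -1, -8, -1, 6
Mean of differences = -1.2500
Numerator Σ(Δy_t−Δȳ)(Δy_{t+1}−Δȳ) = 19.4375
Denominator Σ(Δy_t−Δȳ)² = 307.5000
r_1(Δy) = 19.4375 / 307.5000 = 0.063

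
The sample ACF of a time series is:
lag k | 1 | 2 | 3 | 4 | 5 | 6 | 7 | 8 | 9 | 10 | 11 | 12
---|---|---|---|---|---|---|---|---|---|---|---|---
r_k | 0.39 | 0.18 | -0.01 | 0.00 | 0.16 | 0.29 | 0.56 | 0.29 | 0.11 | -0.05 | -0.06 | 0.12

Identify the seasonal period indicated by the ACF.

7

The largest autocorrelation is r_7 = 0.56; the remaining lags stay at or below 0.39. The elevated value at lag 1 (0.39), dropping to 0.18 at lag 2, reflects decaying short-term dependence rather than seasonality.
The dominant spike at lag 7 indicates a seasonal period of 7.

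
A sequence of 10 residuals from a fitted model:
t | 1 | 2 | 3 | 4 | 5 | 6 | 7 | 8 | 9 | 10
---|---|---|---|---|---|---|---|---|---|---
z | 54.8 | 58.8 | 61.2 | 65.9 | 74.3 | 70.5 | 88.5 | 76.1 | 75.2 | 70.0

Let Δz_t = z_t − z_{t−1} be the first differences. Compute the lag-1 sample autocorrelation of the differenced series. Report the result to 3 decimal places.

First differences Δz: 4.0, 2.4, 4.7, 8.4, -3.8, 18.0, -12.4, -0.9, -5.2
Mean of differences = 1.6889
Numerator Σ(Δz_t−Δz̄)(Δz_{t+1}−Δz̄) = -277.8701
Denominator Σ(Δz_t−Δz̄)² = 608.7889
r_1(Δz) = -277.8701 / 608.7889 = -0.456

-0.456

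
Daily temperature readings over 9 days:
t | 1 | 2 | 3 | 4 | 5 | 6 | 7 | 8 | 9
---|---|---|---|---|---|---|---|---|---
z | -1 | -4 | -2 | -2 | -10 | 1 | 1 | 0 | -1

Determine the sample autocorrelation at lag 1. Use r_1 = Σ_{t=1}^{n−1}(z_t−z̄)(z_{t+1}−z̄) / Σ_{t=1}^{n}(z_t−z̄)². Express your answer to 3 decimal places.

-0.098

Mean z̄ = (-1 − 4 − 2 − 2 − 10 + 1 + 1 + 0 − 1)/9 = -2.0000
Numerator Σ_{t=1}^{8}(z_t−z̄)(z_{t+1}−z̄) = -9.0000
Denominator Σ(z_t−z̄)² = 92.0000
r_1 = -9.0000 / 92.0000 = -0.098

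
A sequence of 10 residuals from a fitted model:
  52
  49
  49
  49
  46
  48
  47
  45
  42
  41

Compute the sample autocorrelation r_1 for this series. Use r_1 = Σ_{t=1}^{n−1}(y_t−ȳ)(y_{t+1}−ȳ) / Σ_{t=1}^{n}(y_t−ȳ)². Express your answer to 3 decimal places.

Mean ȳ = (52 + 49 + 49 + 49 + 46 + 48 + 47 + 45 + 42 + 41)/10 = 46.8000
Numerator Σ_{t=1}^{9}(y_t−ȳ)(y_{t+1}−ȳ) = 54.7600
Denominator Σ(y_t−ȳ)² = 103.6000
r_1 = 54.7600 / 103.6000 = 0.529

0.529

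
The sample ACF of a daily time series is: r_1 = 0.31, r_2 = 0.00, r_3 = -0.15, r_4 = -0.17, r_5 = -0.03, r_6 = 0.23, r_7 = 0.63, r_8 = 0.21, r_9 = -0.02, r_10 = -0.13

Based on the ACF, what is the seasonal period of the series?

7

The largest autocorrelation is r_7 = 0.63; the remaining lags stay at or below 0.31. The elevated value at lag 1 (0.31), dropping to 0.00 at lag 2, reflects decaying short-term dependence rather than seasonality.
The dominant spike at lag 7 indicates a seasonal period of 7.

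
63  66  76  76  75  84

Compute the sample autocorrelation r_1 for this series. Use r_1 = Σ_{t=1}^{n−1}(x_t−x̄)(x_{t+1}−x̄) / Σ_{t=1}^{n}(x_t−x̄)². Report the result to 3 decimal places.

0.294

Mean x̄ = (63 + 66 + 76 + 76 + 75 + 84)/6 = 73.3333
Deviations from mean: -10.3333, -7.3333, 2.6667, 2.6667, 1.6667, 10.6667
Σ(x_t−x̄)(x_{t+1}−x̄) = (75.7778) + (-19.5556) + (7.1111) + (4.4444) + (17.7778) = 85.5556
Denominator Σ(x_t−x̄)² = 291.3333
r_1 = 85.5556 / 291.3333 = 0.294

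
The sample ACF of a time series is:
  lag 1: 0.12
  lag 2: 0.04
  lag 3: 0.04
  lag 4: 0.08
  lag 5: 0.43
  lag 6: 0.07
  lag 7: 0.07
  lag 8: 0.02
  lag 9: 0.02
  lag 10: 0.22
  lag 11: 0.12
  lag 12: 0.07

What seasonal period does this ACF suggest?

5

The largest autocorrelation is r_5 = 0.43, with a weaker echo at lag 10 (0.22); the remaining lags stay at or below 0.12.
The dominant spike at lag 5 indicates a seasonal period of 5.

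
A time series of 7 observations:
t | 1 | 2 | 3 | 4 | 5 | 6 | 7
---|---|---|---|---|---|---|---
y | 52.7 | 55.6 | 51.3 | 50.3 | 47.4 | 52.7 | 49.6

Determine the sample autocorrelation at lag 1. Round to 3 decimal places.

0.049

Mean ȳ = (52.7 + 55.6 + 51.3 + 50.3 + 47.4 + 52.7 + 49.6)/7 = 51.3714
Deviations from mean: 1.3286, 4.2286, -0.0714, -1.0714, -3.9714, 1.3286, -1.7714
Numerator Σ_{t=1}^{6}(y_t−ȳ)(y_{t+1}−ȳ) = 2.0178
Denominator Σ(y_t−ȳ)² = 41.4743
r_1 = 2.0178 / 41.4743 = 0.049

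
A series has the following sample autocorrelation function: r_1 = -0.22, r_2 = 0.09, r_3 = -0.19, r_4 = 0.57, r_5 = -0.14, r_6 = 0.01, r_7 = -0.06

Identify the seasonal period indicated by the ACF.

The largest autocorrelation is r_4 = 0.57; the remaining lags stay at or below 0.09.
The dominant spike at lag 4 indicates a seasonal period of 4.

4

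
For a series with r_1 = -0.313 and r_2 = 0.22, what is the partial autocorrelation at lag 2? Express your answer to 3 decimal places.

0.135

φ_{22} = (r_2 − r_1²) / (1 − r_1²)
r_1² = (-0.313)² = 0.097969
Numerator = 0.22 − 0.0980 = 0.1220; denominator = 1 − 0.0980 = 0.9020
φ_{22} = 0.1220 / 0.9020 = 0.135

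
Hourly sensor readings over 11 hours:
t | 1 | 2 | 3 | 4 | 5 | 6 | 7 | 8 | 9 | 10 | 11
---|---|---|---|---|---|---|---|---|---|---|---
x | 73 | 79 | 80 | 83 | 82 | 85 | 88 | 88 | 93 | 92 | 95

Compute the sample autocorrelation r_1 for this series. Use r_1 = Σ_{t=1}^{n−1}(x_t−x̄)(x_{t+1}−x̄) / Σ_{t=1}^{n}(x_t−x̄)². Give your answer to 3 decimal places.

0.615

Mean x̄ = (73 + 79 + 80 + 83 + 82 + 85 + 88 + 88 + 93 + 92 + 95)/11 = 85.2727
Numerator Σ_{t=1}^{10}(x_t−x̄)(x_{t+1}−x̄) = 275.5620
Denominator Σ(x_t−x̄)² = 448.1818
r_1 = 275.5620 / 448.1818 = 0.615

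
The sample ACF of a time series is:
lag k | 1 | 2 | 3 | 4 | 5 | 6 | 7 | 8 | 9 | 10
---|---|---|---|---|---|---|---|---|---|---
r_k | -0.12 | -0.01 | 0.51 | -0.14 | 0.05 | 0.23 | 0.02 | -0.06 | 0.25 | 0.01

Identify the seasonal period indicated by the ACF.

3

The largest autocorrelation is r_3 = 0.51, with weaker echoes at lags 6 (0.23) and 9 (0.25); the remaining lags stay at or below 0.05.
The dominant spike at lag 3 indicates a seasonal period of 3.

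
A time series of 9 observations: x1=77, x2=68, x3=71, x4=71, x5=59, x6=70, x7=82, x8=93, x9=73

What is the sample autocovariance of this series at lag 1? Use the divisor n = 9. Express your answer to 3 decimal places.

23.785

Mean x̄ = (77 + 68 + 71 + 71 + 59 + 70 + 82 + 93 + 73)/9 = 73.7778
Σ_{t=1}^{8}(x_t−x̄)(x_{t+1}−x̄) = 214.0617
γ_1 = 214.0617 / 9 = 23.785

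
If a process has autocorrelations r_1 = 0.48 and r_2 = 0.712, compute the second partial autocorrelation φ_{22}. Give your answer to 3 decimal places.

0.626

φ_{22} = (r_2 − r_1²) / (1 − r_1²)
r_1² = (0.48)² = 0.2304
Numerator = 0.712 − 0.2304 = 0.4816; denominator = 1 − 0.2304 = 0.7696
φ_{22} = 0.4816 / 0.7696 = 0.626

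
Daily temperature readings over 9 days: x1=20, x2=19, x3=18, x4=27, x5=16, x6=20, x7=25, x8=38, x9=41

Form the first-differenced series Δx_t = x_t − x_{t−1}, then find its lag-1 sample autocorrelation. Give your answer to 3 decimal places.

First differences Δx: -1, -1, 9, -11, 4, 5, 13, 3
Mean of differences = 2.6250
Numerator Σ(Δx_t−Δx̄)(Δx_{t+1}−Δx̄) = -83.7656
Denominator Σ(Δx_t−Δx̄)² = 367.8750
r_1(Δx) = -83.7656 / 367.8750 = -0.228

-0.228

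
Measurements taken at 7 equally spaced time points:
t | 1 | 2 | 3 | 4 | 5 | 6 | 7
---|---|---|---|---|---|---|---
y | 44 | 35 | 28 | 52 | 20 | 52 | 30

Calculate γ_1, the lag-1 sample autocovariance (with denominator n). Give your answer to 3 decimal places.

-106.665

Mean ȳ = (44 + 35 + 28 + 52 + 20 + 52 + 30)/7 = 37.2857
Deviations: 6.7143, -2.2857, -9.2857, 14.7143, -17.2857, 14.7143, -7.2857
Σ_{t=1}^{6}(y_t−ȳ)(y_{t+1}−ȳ) = -746.6531
γ_1 = -746.6531 / 7 = -106.665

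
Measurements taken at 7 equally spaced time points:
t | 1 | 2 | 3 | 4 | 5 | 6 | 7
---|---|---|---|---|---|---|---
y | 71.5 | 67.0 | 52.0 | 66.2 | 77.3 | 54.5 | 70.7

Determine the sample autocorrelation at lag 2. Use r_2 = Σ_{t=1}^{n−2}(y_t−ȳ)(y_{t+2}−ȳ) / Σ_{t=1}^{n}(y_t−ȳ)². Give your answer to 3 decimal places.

-0.365

Mean ȳ = (71.5 + 67.0 + 52.0 + 66.2 + 77.3 + 54.5 + 70.7)/7 = 65.6000
Numerator Σ_{t=1}^{5}(y_t−ȳ)(y_{t+2}−ȳ) = -185.5100
Denominator Σ(y_t−ȳ)² = 508.2000
r_2 = -185.5100 / 508.2000 = -0.365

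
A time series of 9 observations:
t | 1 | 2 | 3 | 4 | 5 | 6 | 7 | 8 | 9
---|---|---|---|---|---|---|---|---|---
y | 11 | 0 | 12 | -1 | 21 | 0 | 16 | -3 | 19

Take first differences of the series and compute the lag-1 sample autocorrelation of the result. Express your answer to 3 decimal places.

First differences Δy: -11, 12, -13, 22, -21, 16, -19, 22
Mean of differences = 1.0000
Numerator Σ(Δy_t−Δȳ)(Δy_{t+1}−Δȳ) = -2092.0000
Denominator Σ(Δy_t−Δȳ)² = 2452.0000
r_1(Δy) = -2092.0000 / 2452.0000 = -0.853

-0.853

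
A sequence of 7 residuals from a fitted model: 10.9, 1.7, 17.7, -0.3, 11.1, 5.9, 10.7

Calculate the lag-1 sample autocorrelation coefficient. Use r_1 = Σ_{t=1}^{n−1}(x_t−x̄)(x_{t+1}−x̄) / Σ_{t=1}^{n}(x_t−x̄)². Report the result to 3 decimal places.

-0.849

Mean x̄ = (10.9 + 1.7 + 17.7 − 0.3 + 11.1 + 5.9 + 10.7)/7 = 8.2429
Deviations from mean: 2.6571, -6.5429, 9.4571, -8.5429, 2.8571, -2.3429, 2.4571
Numerator Σ_{t=1}^{6}(x_t−x̄)(x_{t+1}−x̄) = -196.9118
Denominator Σ(x_t−x̄)² = 231.9771
r_1 = -196.9118 / 231.9771 = -0.849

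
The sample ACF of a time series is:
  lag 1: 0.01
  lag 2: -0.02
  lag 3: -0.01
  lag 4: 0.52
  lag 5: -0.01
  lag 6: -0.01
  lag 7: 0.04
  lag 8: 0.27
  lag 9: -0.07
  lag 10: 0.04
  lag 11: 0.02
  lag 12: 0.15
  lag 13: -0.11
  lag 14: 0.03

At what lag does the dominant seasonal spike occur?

4

The largest autocorrelation is r_4 = 0.52, with weaker echoes at lags 8 (0.27) and 12 (0.15); the remaining lags stay at or below 0.04.
The dominant spike at lag 4 indicates a seasonal period of 4.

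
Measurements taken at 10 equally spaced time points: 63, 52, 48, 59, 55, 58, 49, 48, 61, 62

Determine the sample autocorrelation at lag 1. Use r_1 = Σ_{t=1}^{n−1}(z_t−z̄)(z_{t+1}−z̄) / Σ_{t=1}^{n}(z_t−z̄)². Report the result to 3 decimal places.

Mean z̄ = (63 + 52 + 48 + 59 + 55 + 58 + 49 + 48 + 61 + 62)/10 = 55.5000
Numerator Σ_{t=1}^{9}(z_t−z̄)(z_{t+1}−z̄) = -2.2500
Denominator Σ(z_t−z̄)² = 314.5000
r_1 = -2.2500 / 314.5000 = -0.007

-0.007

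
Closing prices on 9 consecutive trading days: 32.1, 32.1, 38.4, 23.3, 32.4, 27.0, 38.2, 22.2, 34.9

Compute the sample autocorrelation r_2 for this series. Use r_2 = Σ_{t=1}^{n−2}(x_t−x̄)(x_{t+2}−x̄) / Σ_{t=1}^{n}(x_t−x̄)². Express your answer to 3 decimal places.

Mean x̄ = (32.1 + 32.1 + 38.4 + 23.3 + 32.4 + 27.0 + 38.2 + 22.2 + 34.9)/9 = 31.1778
Σ(x_t−x̄)(x_{t+2}−x̄) = (6.6605) + (-7.2651) + (8.8272) + (32.9116) + (8.5827) + (37.5072) + (26.1383) = 113.3623
Denominator Σ(x_t−x̄)² = 278.6356
r_2 = 113.3623 / 278.6356 = 0.407

0.407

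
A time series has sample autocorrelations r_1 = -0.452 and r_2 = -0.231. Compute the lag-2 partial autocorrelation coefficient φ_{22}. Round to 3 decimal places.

-0.547

φ_{22} = (r_2 − r_1²) / (1 − r_1²)
r_1² = (-0.452)² = 0.204304
Numerator = -0.231 − 0.2043 = -0.4353; denominator = 1 − 0.2043 = 0.7957
φ_{22} = -0.4353 / 0.7957 = -0.547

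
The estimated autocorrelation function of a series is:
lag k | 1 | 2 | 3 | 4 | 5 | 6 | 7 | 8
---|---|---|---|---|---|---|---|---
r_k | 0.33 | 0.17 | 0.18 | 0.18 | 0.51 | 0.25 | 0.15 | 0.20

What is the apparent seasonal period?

The largest autocorrelation is r_5 = 0.51; the remaining lags stay at or below 0.33. The elevated value at lag 1 (0.33), dropping to 0.17 at lag 2, reflects decaying short-term dependence rather than seasonality.
The dominant spike at lag 5 indicates a seasonal period of 5.

5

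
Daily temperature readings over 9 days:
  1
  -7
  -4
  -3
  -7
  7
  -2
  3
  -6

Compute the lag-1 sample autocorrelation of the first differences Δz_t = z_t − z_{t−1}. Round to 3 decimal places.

First differences Δz: -8, 3, 1, -4, 14, -9, 5, -9
Mean of differences = -0.8750
Numerator Σ(Δz_t−Δz̄)(Δz_{t+1}−Δz̄) = -289.0156
Denominator Σ(Δz_t−Δz̄)² = 466.8750
r_1(Δz) = -289.0156 / 466.8750 = -0.619

-0.619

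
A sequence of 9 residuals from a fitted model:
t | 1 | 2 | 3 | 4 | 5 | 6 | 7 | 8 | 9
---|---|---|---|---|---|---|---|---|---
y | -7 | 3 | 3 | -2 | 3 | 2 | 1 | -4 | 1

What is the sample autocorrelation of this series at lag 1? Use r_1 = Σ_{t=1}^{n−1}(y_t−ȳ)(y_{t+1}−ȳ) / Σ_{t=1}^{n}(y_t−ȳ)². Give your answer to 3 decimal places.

Mean ȳ = (-7 + 3 + 3 − 2 + 3 + 2 + 1 − 4 + 1)/9 = 0.0000
Numerator Σ_{t=1}^{8}(y_t−ȳ)(y_{t+1}−ȳ) = -24.0000
Denominator Σ(y_t−ȳ)² = 102.0000
r_1 = -24.0000 / 102.0000 = -0.235

-0.235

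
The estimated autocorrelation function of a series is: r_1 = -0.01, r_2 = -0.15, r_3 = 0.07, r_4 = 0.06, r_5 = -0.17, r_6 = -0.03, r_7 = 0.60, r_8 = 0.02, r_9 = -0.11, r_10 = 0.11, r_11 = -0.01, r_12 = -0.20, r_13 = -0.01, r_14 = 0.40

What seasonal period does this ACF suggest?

7

The largest autocorrelation is r_7 = 0.60, with a weaker echo at lag 14 (0.40); the remaining lags stay at or below 0.11.
The dominant spike at lag 7 indicates a seasonal period of 7.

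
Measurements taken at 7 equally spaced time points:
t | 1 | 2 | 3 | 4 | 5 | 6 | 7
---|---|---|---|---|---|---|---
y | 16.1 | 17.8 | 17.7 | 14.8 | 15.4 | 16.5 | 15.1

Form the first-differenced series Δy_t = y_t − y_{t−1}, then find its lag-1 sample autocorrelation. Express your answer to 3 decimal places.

-0.187

First differences Δy: 1.7, -0.1, -2.9, 0.6, 1.1, -1.4
Mean of differences = -0.1667
Numerator Σ(Δy_t−Δȳ)(Δy_{t+1}−Δȳ) = -2.7444
Denominator Σ(Δy_t−Δȳ)² = 14.6733
r_1(Δy) = -2.7444 / 14.6733 = -0.187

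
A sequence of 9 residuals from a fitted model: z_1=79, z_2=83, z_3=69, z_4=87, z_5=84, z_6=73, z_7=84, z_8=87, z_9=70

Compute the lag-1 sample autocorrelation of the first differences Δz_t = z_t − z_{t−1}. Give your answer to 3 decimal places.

First differences Δz: 4, -14, 18, -3, -11, 11, 3, -17
Mean of differences = -1.1250
Numerator Σ(Δz_t−Δz̄)(Δz_{t+1}−Δz̄) = -464.7656
Denominator Σ(Δz_t−Δz̄)² = 1074.8750
r_1(Δz) = -464.7656 / 1074.8750 = -0.432

-0.432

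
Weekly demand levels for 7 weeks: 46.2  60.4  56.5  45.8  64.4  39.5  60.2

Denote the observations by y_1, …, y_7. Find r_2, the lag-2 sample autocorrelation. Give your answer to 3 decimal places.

0.264

Mean ȳ = (46.2 + 60.4 + 56.5 + 45.8 + 64.4 + 39.5 + 60.2)/7 = 53.2857
Deviations from mean: -7.0857, 7.1143, 3.2143, -7.4857, 11.1143, -13.7857, 6.9143
Numerator Σ_{t=1}^{5}(y_t−ȳ)(y_{t+2}−ȳ) = 139.7367
Denominator Σ(y_t−ȳ)² = 528.5686
r_2 = 139.7367 / 528.5686 = 0.264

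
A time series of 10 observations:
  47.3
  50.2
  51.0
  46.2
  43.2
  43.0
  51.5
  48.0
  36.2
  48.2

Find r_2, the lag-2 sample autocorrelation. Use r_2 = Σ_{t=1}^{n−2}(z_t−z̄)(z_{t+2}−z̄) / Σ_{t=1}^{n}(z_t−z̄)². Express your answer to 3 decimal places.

Mean z̄ = (47.3 + 50.2 + 51.0 + 46.2 + 43.2 + 43.0 + 51.5 + 48.0 + 36.2 + 48.2)/10 = 46.4800
Numerator Σ_{t=1}^{8}(z_t−z̄)(z_{t+2}−z̄) = -81.9328
Denominator Σ(z_t−z̄)² = 194.0360
r_2 = -81.9328 / 194.0360 = -0.422

-0.422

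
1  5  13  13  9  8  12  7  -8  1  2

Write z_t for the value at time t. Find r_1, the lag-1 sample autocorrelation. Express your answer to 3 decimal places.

0.413

Mean z̄ = (1 + 5 + 13 + 13 + 9 + 8 + 12 + 7 − 8 + 1 + 2)/11 = 5.7273
Numerator Σ_{t=1}^{10}(z_t−z̄)(z_{t+1}−z̄) = 169.5620
Denominator Σ(z_t−z̄)² = 410.1818
r_1 = 169.5620 / 410.1818 = 0.413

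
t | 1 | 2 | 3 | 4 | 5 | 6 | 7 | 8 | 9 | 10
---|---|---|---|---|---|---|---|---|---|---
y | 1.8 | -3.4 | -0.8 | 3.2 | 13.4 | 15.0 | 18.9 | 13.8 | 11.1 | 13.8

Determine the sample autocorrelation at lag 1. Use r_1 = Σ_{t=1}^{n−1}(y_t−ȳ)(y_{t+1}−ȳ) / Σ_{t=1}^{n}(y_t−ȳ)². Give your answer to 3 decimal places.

Mean ȳ = (1.8 − 3.4 − 0.8 + 3.2 + 13.4 + 15.0 + 18.9 + 13.8 + 11.1 + 13.8)/10 = 8.6800
Numerator Σ_{t=1}^{9}(y_t−ȳ)(y_{t+1}−ȳ) = 395.2416
Denominator Σ(y_t−ȳ)² = 538.1160
r_1 = 395.2416 / 538.1160 = 0.734

0.734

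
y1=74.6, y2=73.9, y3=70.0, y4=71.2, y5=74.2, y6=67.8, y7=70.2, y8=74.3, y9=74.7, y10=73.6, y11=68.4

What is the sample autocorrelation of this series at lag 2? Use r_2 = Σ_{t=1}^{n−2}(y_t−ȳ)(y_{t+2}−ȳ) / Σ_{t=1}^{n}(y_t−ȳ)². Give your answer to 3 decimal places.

Mean ȳ = (74.6 + 73.9 + 70.0 + 71.2 + 74.2 + 67.8 + 70.2 + 74.3 + 74.7 + 73.6 + 68.4)/11 = 72.0818
Numerator Σ_{t=1}^{9}(y_t−ȳ)(y_{t+2}−ȳ) = -32.1625
Denominator Σ(y_t−ȳ)² = 68.7564
r_2 = -32.1625 / 68.7564 = -0.468

-0.468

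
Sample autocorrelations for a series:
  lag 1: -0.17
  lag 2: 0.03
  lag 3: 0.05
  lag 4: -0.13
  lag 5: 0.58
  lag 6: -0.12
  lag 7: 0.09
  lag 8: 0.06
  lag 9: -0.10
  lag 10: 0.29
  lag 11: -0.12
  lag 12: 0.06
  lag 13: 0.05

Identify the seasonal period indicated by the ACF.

5

The largest autocorrelation is r_5 = 0.58, with a weaker echo at lag 10 (0.29); the remaining lags stay at or below 0.09.
The dominant spike at lag 5 indicates a seasonal period of 5.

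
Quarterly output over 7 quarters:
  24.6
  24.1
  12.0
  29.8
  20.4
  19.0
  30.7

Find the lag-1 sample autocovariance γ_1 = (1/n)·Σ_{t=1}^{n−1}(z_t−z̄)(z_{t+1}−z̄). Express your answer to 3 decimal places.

Mean z̄ = (24.6 + 24.1 + 12.0 + 29.8 + 20.4 + 19.0 + 30.7)/7 = 22.9429
Deviations: 1.6571, 1.1571, -10.9429, 6.8571, -2.5429, -3.9429, 7.7571
Σ_{t=1}^{6}(z_t−z̄)(z_{t+1}−z̄) = -123.7776
γ_1 = -123.7776 / 7 = -17.683

-17.683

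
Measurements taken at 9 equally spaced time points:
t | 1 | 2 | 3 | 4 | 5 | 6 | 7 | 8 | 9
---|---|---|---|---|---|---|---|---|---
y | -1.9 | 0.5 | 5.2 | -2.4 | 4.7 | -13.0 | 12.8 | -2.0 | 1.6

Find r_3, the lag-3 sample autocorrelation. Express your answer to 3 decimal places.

Mean ȳ = (-1.9 + 0.5 + 5.2 − 2.4 + 4.7 − 13.0 + 12.8 − 2.0 + 1.6)/9 = 0.6111
Σ(y_t−ȳ)(y_{t+3}−ȳ) = (7.5612) + (-0.4543) + (-62.4599) + (-36.7021) + (-10.6765) + (-13.4599) = -116.1915
Denominator Σ(y_t−ȳ)² = 394.7889
r_3 = -116.1915 / 394.7889 = -0.294

-0.294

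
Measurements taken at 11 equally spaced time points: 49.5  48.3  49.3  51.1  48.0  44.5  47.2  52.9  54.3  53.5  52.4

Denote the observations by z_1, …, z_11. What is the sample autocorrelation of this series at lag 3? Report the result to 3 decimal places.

Mean z̄ = (49.5 + 48.3 + 49.3 + 51.1 + 48.0 + 44.5 + 47.2 + 52.9 + 54.3 + 53.5 + 52.4)/11 = 50.0909
Numerator Σ_{t=1}^{8}(z_t−z̄)(z_{t+3}−z̄) = -28.1221
Denominator Σ(z_t−z̄)² = 91.7491
r_3 = -28.1221 / 91.7491 = -0.307

-0.307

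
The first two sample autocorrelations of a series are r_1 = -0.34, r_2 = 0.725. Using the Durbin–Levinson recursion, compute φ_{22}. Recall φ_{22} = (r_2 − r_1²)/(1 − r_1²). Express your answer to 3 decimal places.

φ_{22} = (r_2 − r_1²) / (1 − r_1²)
r_1² = (-0.34)² = 0.1156
Numerator = 0.725 − 0.1156 = 0.6094; denominator = 1 − 0.1156 = 0.8844
φ_{22} = 0.6094 / 0.8844 = 0.689

0.689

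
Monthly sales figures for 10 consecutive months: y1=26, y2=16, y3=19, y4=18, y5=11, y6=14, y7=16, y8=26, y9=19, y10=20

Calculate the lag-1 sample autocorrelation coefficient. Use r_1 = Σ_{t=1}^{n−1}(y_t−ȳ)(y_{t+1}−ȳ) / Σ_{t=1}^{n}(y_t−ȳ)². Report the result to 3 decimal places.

Mean ȳ = (26 + 16 + 19 + 18 + 11 + 14 + 16 + 26 + 19 + 20)/10 = 18.5000
Numerator Σ_{t=1}^{9}(y_t−ȳ)(y_{t+1}−ȳ) = 14.2500
Denominator Σ(y_t−ȳ)² = 204.5000
r_1 = 14.2500 / 204.5000 = 0.070

0.070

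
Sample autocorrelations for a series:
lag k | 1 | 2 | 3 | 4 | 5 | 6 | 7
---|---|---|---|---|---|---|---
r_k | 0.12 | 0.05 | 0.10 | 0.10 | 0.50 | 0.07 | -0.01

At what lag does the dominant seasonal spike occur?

5

The largest autocorrelation is r_5 = 0.50; the remaining lags stay at or below 0.12.
The dominant spike at lag 5 indicates a seasonal period of 5.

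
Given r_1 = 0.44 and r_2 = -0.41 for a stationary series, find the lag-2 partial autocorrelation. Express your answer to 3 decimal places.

φ_{22} = (r_2 − r_1²) / (1 − r_1²)
r_1² = (0.44)² = 0.1936
Numerator = -0.41 − 0.1936 = -0.6036; denominator = 1 − 0.1936 = 0.8064
φ_{22} = -0.6036 / 0.8064 = -0.749

-0.749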